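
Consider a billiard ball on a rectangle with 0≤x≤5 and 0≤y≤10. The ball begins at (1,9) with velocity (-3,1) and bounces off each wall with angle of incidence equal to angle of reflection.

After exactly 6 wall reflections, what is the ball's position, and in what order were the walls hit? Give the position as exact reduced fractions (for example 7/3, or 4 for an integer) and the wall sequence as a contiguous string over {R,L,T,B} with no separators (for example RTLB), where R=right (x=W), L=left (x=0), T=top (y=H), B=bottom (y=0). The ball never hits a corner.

Final position: (0,4)
Wall sequence: LTRLRL

1. t=1/3 → L at (0,28/3); v=(3,1)
2. t=2/3 → T at (2,10); v=(3,-1)
3. t=1 → R at (5,9); v=(-3,-1)
4. t=5/3 → L at (0,22/3); v=(3,-1)
5. t=5/3 → R at (5,17/3); v=(-3,-1)
6. t=5/3 → L at (0,4); v=(3,-1)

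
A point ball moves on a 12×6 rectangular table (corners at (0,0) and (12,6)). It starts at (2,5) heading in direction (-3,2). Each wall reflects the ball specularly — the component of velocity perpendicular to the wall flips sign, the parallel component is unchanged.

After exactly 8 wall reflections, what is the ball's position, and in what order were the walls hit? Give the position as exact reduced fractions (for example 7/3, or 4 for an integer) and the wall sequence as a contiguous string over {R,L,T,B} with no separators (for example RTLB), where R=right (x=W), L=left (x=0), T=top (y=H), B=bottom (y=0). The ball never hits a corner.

1. t=1/2 → T at (1/2,6); v=(-3,-2)
2. t=1/6 → L at (0,17/3); v=(3,-2)
3. t=17/6 → B at (17/2,0); v=(3,2)
4. t=7/6 → R at (12,7/3); v=(-3,2)
5. t=11/6 → T at (13/2,6); v=(-3,-2)
6. t=13/6 → L at (0,5/3); v=(3,-2)
7. t=5/6 → B at (5/2,0); v=(3,2)
8. t=3 → T at (23/2,6); v=(3,-2)

Final position: (23/2,6)
Wall sequence: TLBRTLBT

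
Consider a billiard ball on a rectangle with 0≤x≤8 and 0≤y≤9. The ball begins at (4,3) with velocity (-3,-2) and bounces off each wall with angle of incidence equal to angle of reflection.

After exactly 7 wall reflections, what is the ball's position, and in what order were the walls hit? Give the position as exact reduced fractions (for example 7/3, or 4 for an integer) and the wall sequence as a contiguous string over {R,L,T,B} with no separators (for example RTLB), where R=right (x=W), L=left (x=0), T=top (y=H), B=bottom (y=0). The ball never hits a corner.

1. t=4/3 → L at (0,1/3); v=(3,-2)
2. t=1/6 → B at (1/2,0); v=(3,2)
3. t=5/2 → R at (8,5); v=(-3,2)
4. t=2 → T at (2,9); v=(-3,-2)
5. t=2/3 → L at (0,23/3); v=(3,-2)
6. t=8/3 → R at (8,7/3); v=(-3,-2)
7. t=7/6 → B at (9/2,0); v=(-3,2)

Final position: (9/2,0)
Wall sequence: LBRTLRB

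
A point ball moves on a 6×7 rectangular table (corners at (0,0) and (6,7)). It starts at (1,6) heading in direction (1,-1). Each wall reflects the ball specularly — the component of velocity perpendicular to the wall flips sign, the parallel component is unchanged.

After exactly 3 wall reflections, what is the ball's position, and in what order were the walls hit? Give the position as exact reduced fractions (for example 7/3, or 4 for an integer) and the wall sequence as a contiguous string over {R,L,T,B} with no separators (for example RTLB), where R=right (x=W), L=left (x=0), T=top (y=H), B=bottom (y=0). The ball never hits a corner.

1. t=5 → R at (6,1); v=(-1,-1)
2. t=1 → B at (5,0); v=(-1,1)
3. t=5 → L at (0,5); v=(1,1)

Final position: (0,5)
Wall sequence: RBL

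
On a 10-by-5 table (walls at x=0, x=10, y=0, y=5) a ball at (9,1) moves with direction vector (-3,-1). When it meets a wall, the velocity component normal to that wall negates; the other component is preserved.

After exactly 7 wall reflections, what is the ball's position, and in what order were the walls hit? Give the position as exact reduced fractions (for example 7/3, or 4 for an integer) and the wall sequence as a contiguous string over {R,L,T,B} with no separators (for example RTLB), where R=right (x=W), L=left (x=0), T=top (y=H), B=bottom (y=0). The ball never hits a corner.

Final position: (10,2)
Wall sequence: BLTRLBR

1. t=1 → B at (6,0); v=(-3,1)
2. t=2 → L at (0,2); v=(3,1)
3. t=3 → T at (9,5); v=(3,-1)
4. t=1/3 → R at (10,14/3); v=(-3,-1)
5. t=10/3 → L at (0,4/3); v=(3,-1)
6. t=4/3 → B at (4,0); v=(3,1)
7. t=2 → R at (10,2); v=(-3,1)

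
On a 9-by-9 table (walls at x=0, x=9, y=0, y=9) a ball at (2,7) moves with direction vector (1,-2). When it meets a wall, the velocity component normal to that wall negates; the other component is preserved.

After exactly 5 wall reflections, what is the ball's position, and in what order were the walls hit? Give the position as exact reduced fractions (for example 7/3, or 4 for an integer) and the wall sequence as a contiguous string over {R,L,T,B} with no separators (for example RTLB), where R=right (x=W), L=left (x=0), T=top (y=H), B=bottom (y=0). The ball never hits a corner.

1. t=7/2 → B at (11/2,0); v=(1,2)
2. t=7/2 → R at (9,7); v=(-1,2)
3. t=1 → T at (8,9); v=(-1,-2)
4. t=9/2 → B at (7/2,0); v=(-1,2)
5. t=7/2 → L at (0,7); v=(1,2)

Final position: (0,7)
Wall sequence: BRTBL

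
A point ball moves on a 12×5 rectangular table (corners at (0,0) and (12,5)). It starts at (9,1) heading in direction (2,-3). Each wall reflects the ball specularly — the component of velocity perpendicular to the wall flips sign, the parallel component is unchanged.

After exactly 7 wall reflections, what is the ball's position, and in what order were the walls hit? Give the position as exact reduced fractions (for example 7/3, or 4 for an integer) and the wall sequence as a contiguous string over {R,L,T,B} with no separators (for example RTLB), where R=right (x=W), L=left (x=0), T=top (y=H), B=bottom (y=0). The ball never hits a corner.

Final position: (0,3/2)
Wall sequence: BRTBTBL

1. t=1/3 → B at (29/3,0); v=(2,3)
2. t=7/6 → R at (12,7/2); v=(-2,3)
3. t=1/2 → T at (11,5); v=(-2,-3)
4. t=5/3 → B at (23/3,0); v=(-2,3)
5. t=5/3 → T at (13/3,5); v=(-2,-3)
6. t=5/3 → B at (1,0); v=(-2,3)
7. t=1/2 → L at (0,3/2); v=(2,3)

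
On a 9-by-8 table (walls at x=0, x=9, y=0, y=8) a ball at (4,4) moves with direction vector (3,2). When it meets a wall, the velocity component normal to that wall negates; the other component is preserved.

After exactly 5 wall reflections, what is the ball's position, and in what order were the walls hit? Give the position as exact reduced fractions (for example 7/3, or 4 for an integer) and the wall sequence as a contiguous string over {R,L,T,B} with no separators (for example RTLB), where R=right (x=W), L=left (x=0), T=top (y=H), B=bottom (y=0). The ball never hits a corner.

Final position: (9,10/3)
Wall sequence: RTLBR

1. t=5/3 → R at (9,22/3); v=(-3,2)
2. t=1/3 → T at (8,8); v=(-3,-2)
3. t=8/3 → L at (0,8/3); v=(3,-2)
4. t=4/3 → B at (4,0); v=(3,2)
5. t=5/3 → R at (9,10/3); v=(-3,2)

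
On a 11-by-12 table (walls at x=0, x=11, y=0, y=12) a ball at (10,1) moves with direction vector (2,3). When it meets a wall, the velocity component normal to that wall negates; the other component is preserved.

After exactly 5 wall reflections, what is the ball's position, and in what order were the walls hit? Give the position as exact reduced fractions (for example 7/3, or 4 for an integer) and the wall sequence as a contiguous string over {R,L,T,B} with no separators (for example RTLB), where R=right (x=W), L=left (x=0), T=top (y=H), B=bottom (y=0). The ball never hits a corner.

Final position: (11,23/2)
Wall sequence: RTLBR

1. t=1/2 → R at (11,5/2); v=(-2,3)
2. t=19/6 → T at (14/3,12); v=(-2,-3)
3. t=7/3 → L at (0,5); v=(2,-3)
4. t=5/3 → B at (10/3,0); v=(2,3)
5. t=23/6 → R at (11,23/2); v=(-2,3)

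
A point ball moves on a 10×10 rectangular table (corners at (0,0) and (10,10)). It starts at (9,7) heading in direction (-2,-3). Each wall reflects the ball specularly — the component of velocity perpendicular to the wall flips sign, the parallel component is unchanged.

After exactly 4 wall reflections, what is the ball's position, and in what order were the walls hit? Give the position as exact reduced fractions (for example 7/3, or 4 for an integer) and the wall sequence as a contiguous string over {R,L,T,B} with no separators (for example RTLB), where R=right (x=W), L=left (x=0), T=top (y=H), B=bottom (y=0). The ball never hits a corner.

1. t=7/3 → B at (13/3,0); v=(-2,3)
2. t=13/6 → L at (0,13/2); v=(2,3)
3. t=7/6 → T at (7/3,10); v=(2,-3)
4. t=10/3 → B at (9,0); v=(2,3)

Final position: (9,0)
Wall sequence: BLTB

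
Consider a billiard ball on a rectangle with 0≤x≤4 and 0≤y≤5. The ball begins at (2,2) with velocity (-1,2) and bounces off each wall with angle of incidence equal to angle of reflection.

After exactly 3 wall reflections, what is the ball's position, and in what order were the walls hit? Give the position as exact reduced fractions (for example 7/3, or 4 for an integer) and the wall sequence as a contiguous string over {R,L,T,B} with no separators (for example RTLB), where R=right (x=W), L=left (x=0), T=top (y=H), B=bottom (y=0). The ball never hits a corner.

Final position: (2,0)
Wall sequence: TLB

1. t=3/2 → T at (1/2,5); v=(-1,-2)
2. t=1/2 → L at (0,4); v=(1,-2)
3. t=2 → B at (2,0); v=(1,2)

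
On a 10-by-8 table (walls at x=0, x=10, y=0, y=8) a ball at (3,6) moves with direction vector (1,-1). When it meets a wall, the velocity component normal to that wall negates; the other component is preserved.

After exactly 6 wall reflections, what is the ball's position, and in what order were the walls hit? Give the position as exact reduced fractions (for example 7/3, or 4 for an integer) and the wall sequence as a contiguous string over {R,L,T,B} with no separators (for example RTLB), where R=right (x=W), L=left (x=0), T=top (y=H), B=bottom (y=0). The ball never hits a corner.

1. t=6 → B at (9,0); v=(1,1)
2. t=1 → R at (10,1); v=(-1,1)
3. t=7 → T at (3,8); v=(-1,-1)
4. t=3 → L at (0,5); v=(1,-1)
5. t=5 → B at (5,0); v=(1,1)
6. t=5 → R at (10,5); v=(-1,1)

Final position: (10,5)
Wall sequence: BRTLBR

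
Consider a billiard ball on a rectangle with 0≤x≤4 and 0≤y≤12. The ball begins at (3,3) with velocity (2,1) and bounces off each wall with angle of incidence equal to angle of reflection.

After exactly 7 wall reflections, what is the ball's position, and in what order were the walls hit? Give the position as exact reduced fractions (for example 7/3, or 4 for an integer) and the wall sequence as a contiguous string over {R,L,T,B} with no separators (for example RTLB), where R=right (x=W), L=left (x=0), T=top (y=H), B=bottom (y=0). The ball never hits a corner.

Final position: (0,21/2)
Wall sequence: RLRLRTL

1. t=1/2 → R at (4,7/2); v=(-2,1)
2. t=2 → L at (0,11/2); v=(2,1)
3. t=2 → R at (4,15/2); v=(-2,1)
4. t=2 → L at (0,19/2); v=(2,1)
5. t=2 → R at (4,23/2); v=(-2,1)
6. t=1/2 → T at (3,12); v=(-2,-1)
7. t=3/2 → L at (0,21/2); v=(2,-1)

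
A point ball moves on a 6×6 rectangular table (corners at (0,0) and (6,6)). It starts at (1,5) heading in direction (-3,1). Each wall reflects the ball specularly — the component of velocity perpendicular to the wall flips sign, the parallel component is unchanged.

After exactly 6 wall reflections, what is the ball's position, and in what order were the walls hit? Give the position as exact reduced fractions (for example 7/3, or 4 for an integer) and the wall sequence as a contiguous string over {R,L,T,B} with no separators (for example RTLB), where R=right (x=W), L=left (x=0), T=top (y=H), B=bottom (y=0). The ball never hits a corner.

1. t=1/3 → L at (0,16/3); v=(3,1)
2. t=2/3 → T at (2,6); v=(3,-1)
3. t=4/3 → R at (6,14/3); v=(-3,-1)
4. t=2 → L at (0,8/3); v=(3,-1)
5. t=2 → R at (6,2/3); v=(-3,-1)
6. t=2/3 → B at (4,0); v=(-3,1)

Final position: (4,0)
Wall sequence: LTRLRB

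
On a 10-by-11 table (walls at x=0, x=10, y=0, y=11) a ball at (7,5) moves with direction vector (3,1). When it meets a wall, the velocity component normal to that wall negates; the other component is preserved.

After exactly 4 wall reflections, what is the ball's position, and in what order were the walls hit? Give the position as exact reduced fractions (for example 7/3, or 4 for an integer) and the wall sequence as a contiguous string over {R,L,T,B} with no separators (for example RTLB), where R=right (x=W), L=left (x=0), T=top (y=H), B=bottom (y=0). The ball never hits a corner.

1. t=1 → R at (10,6); v=(-3,1)
2. t=10/3 → L at (0,28/3); v=(3,1)
3. t=5/3 → T at (5,11); v=(3,-1)
4. t=5/3 → R at (10,28/3); v=(-3,-1)

Final position: (10,28/3)
Wall sequence: RLTR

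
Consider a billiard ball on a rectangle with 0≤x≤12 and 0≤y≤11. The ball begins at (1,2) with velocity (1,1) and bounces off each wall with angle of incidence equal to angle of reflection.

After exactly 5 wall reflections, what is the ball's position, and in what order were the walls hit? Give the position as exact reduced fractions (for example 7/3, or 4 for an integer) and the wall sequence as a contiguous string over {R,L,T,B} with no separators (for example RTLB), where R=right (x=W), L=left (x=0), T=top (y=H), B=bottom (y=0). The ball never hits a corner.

Final position: (8,11)
Wall sequence: TRBLT

1. t=9 → T at (10,11); v=(1,-1)
2. t=2 → R at (12,9); v=(-1,-1)
3. t=9 → B at (3,0); v=(-1,1)
4. t=3 → L at (0,3); v=(1,1)
5. t=8 → T at (8,11); v=(1,-1)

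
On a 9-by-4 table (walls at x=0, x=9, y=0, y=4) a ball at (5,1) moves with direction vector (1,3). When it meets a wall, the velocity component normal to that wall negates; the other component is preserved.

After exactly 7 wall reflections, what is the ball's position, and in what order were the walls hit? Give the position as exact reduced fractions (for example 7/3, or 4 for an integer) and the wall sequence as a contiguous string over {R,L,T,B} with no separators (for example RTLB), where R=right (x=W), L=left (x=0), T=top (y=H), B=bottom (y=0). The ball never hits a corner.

Final position: (16/3,0)
Wall sequence: TBTRBTB

1. t=1 → T at (6,4); v=(1,-3)
2. t=4/3 → B at (22/3,0); v=(1,3)
3. t=4/3 → T at (26/3,4); v=(1,-3)
4. t=1/3 → R at (9,3); v=(-1,-3)
5. t=1 → B at (8,0); v=(-1,3)
6. t=4/3 → T at (20/3,4); v=(-1,-3)
7. t=4/3 → B at (16/3,0); v=(-1,3)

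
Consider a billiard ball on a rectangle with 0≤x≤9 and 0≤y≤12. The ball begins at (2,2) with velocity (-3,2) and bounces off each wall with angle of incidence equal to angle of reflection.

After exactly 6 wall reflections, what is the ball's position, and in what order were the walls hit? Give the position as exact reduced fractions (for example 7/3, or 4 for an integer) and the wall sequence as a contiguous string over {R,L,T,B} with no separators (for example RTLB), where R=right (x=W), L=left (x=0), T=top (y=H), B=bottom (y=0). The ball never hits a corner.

Final position: (5,0)
Wall sequence: LRTLRB

1. t=2/3 → L at (0,10/3); v=(3,2)
2. t=3 → R at (9,28/3); v=(-3,2)
3. t=4/3 → T at (5,12); v=(-3,-2)
4. t=5/3 → L at (0,26/3); v=(3,-2)
5. t=3 → R at (9,8/3); v=(-3,-2)
6. t=4/3 → B at (5,0); v=(-3,2)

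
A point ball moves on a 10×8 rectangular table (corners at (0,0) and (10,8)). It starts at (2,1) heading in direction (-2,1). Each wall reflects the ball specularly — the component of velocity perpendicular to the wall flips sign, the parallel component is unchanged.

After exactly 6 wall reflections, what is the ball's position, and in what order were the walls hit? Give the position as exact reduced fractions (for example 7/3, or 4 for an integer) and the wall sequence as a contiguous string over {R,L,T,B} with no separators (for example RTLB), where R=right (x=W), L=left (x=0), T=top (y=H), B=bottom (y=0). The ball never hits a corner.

Final position: (10,1)
Wall sequence: LRTLBR

1. t=1 → L at (0,2); v=(2,1)
2. t=5 → R at (10,7); v=(-2,1)
3. t=1 → T at (8,8); v=(-2,-1)
4. t=4 → L at (0,4); v=(2,-1)
5. t=4 → B at (8,0); v=(2,1)
6. t=1 → R at (10,1); v=(-2,1)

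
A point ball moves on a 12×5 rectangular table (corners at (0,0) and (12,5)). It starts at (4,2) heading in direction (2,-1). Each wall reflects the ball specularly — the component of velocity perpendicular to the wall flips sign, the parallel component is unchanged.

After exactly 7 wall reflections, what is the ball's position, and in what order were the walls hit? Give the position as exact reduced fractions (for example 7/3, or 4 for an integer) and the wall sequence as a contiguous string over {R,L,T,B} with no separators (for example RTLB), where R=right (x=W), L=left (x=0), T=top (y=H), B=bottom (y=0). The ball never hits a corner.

1. t=2 → B at (8,0); v=(2,1)
2. t=2 → R at (12,2); v=(-2,1)
3. t=3 → T at (6,5); v=(-2,-1)
4. t=3 → L at (0,2); v=(2,-1)
5. t=2 → B at (4,0); v=(2,1)
6. t=4 → R at (12,4); v=(-2,1)
7. t=1 → T at (10,5); v=(-2,-1)

Final position: (10,5)
Wall sequence: BRTLBRT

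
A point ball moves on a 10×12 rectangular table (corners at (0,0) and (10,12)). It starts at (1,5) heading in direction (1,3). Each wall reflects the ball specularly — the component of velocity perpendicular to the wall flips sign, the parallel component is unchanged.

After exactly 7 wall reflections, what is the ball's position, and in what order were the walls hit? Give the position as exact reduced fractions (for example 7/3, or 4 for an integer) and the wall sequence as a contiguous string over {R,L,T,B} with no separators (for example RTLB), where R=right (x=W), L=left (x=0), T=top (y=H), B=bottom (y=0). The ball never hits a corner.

Final position: (0,10)
Wall sequence: TBRTBTL

1. t=7/3 → T at (10/3,12); v=(1,-3)
2. t=4 → B at (22/3,0); v=(1,3)
3. t=8/3 → R at (10,8); v=(-1,3)
4. t=4/3 → T at (26/3,12); v=(-1,-3)
5. t=4 → B at (14/3,0); v=(-1,3)
6. t=4 → T at (2/3,12); v=(-1,-3)
7. t=2/3 → L at (0,10); v=(1,-3)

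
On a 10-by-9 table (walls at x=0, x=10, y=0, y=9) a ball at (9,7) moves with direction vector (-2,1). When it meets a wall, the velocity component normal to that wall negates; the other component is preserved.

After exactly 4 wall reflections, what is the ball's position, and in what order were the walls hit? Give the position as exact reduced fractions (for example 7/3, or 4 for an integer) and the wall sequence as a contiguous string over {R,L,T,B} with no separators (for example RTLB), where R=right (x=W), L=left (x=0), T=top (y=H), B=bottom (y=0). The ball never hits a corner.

Final position: (7,0)
Wall sequence: TLRB

1. t=2 → T at (5,9); v=(-2,-1)
2. t=5/2 → L at (0,13/2); v=(2,-1)
3. t=5 → R at (10,3/2); v=(-2,-1)
4. t=3/2 → B at (7,0); v=(-2,1)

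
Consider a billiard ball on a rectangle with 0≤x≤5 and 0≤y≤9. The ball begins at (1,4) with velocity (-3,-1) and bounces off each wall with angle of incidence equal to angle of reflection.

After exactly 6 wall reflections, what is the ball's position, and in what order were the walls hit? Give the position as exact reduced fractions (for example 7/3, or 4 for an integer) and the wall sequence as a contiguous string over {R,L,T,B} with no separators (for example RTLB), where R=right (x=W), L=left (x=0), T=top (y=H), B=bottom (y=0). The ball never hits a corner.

1. t=1/3 → L at (0,11/3); v=(3,-1)
2. t=5/3 → R at (5,2); v=(-3,-1)
3. t=5/3 → L at (0,1/3); v=(3,-1)
4. t=1/3 → B at (1,0); v=(3,1)
5. t=4/3 → R at (5,4/3); v=(-3,1)
6. t=5/3 → L at (0,3); v=(3,1)

Final position: (0,3)
Wall sequence: LRLBRL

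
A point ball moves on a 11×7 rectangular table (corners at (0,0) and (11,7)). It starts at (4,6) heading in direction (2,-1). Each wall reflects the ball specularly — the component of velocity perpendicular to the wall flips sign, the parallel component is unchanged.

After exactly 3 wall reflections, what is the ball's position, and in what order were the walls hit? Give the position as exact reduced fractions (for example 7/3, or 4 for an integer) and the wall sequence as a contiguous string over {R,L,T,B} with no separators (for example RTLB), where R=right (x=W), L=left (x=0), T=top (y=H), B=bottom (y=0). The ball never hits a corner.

Final position: (0,3)
Wall sequence: RBL

1. t=7/2 → R at (11,5/2); v=(-2,-1)
2. t=5/2 → B at (6,0); v=(-2,1)
3. t=3 → L at (0,3); v=(2,1)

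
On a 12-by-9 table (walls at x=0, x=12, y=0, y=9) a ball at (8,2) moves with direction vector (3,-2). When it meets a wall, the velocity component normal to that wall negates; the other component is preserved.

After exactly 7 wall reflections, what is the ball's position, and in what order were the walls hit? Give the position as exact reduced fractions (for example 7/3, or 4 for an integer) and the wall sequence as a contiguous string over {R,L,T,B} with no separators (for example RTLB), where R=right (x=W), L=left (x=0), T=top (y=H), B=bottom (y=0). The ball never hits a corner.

Final position: (0,20/3)
Wall sequence: BRLTRBL

1. t=1 → B at (11,0); v=(3,2)
2. t=1/3 → R at (12,2/3); v=(-3,2)
3. t=4 → L at (0,26/3); v=(3,2)
4. t=1/6 → T at (1/2,9); v=(3,-2)
5. t=23/6 → R at (12,4/3); v=(-3,-2)
6. t=2/3 → B at (10,0); v=(-3,2)
7. t=10/3 → L at (0,20/3); v=(3,2)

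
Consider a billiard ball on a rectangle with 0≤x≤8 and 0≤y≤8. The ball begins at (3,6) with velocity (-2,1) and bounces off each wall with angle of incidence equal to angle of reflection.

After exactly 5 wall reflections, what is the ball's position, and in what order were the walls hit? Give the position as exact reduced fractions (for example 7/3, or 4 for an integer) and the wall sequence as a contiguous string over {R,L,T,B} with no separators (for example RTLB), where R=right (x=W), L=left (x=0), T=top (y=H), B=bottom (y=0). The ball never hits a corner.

1. t=3/2 → L at (0,15/2); v=(2,1)
2. t=1/2 → T at (1,8); v=(2,-1)
3. t=7/2 → R at (8,9/2); v=(-2,-1)
4. t=4 → L at (0,1/2); v=(2,-1)
5. t=1/2 → B at (1,0); v=(2,1)

Final position: (1,0)
Wall sequence: LTRLB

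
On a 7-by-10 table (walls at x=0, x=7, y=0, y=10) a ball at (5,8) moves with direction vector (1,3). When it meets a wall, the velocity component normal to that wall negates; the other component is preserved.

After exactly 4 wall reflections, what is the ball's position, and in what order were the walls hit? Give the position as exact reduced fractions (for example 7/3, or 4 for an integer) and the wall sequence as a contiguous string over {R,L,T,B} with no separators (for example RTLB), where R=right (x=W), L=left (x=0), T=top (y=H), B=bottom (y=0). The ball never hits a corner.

1. t=2/3 → T at (17/3,10); v=(1,-3)
2. t=4/3 → R at (7,6); v=(-1,-3)
3. t=2 → B at (5,0); v=(-1,3)
4. t=10/3 → T at (5/3,10); v=(-1,-3)

Final position: (5/3,10)
Wall sequence: TRBT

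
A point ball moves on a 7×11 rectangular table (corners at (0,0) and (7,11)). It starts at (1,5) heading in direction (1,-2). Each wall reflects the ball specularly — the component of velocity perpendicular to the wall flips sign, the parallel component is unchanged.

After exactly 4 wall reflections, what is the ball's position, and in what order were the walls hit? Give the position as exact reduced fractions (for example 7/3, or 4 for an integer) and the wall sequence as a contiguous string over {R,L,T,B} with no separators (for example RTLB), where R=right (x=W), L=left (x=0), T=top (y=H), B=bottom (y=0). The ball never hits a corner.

1. t=5/2 → B at (7/2,0); v=(1,2)
2. t=7/2 → R at (7,7); v=(-1,2)
3. t=2 → T at (5,11); v=(-1,-2)
4. t=5 → L at (0,1); v=(1,-2)

Final position: (0,1)
Wall sequence: BRTL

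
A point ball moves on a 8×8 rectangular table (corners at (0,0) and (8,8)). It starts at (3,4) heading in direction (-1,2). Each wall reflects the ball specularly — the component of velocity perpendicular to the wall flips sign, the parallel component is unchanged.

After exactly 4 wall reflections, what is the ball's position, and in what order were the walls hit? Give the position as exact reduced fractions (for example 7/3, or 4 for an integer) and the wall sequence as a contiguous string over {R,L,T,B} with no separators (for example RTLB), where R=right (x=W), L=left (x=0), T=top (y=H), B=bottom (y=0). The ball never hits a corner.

1. t=2 → T at (1,8); v=(-1,-2)
2. t=1 → L at (0,6); v=(1,-2)
3. t=3 → B at (3,0); v=(1,2)
4. t=4 → T at (7,8); v=(1,-2)

Final position: (7,8)
Wall sequence: TLBT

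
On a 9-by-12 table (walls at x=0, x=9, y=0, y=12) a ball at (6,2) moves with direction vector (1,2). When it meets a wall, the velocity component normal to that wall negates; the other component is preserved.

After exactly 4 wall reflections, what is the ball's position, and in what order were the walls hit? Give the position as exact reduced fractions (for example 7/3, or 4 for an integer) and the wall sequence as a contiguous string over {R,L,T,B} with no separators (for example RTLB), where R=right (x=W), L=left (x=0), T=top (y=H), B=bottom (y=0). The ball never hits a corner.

Final position: (0,2)
Wall sequence: RTBL

1. t=3 → R at (9,8); v=(-1,2)
2. t=2 → T at (7,12); v=(-1,-2)
3. t=6 → B at (1,0); v=(-1,2)
4. t=1 → L at (0,2); v=(1,2)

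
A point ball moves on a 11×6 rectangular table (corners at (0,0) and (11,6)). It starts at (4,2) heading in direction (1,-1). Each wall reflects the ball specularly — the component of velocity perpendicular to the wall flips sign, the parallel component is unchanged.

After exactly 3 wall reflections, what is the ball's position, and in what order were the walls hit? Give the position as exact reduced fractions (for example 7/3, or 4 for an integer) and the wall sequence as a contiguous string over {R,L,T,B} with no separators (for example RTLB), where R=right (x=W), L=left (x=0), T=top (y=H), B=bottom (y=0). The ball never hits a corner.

Final position: (10,6)
Wall sequence: BRT

1. t=2 → B at (6,0); v=(1,1)
2. t=5 → R at (11,5); v=(-1,1)
3. t=1 → T at (10,6); v=(-1,-1)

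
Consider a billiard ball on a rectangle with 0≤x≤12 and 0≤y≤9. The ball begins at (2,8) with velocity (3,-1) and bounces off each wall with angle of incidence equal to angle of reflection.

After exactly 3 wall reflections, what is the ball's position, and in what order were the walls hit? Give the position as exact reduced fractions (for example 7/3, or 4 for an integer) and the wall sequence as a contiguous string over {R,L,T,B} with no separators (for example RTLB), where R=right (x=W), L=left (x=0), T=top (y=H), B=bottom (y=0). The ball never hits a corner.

Final position: (2,0)
Wall sequence: RLB

1. t=10/3 → R at (12,14/3); v=(-3,-1)
2. t=4 → L at (0,2/3); v=(3,-1)
3. t=2/3 → B at (2,0); v=(3,1)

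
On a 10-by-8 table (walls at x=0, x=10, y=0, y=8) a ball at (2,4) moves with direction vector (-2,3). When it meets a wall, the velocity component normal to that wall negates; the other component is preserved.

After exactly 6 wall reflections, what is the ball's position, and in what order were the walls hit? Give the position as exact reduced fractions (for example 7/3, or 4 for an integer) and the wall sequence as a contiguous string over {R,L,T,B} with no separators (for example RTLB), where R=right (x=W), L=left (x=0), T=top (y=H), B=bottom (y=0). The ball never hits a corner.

Final position: (10/3,0)
Wall sequence: LTBRTB

1. t=1 → L at (0,7); v=(2,3)
2. t=1/3 → T at (2/3,8); v=(2,-3)
3. t=8/3 → B at (6,0); v=(2,3)
4. t=2 → R at (10,6); v=(-2,3)
5. t=2/3 → T at (26/3,8); v=(-2,-3)
6. t=8/3 → B at (10/3,0); v=(-2,3)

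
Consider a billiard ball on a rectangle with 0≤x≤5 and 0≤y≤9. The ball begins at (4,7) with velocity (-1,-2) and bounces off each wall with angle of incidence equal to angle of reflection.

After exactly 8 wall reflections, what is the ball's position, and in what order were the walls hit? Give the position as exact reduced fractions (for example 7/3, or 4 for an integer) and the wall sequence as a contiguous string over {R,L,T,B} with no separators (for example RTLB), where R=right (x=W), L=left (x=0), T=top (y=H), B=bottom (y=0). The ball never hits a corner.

1. t=7/2 → B at (1/2,0); v=(-1,2)
2. t=1/2 → L at (0,1); v=(1,2)
3. t=4 → T at (4,9); v=(1,-2)
4. t=1 → R at (5,7); v=(-1,-2)
5. t=7/2 → B at (3/2,0); v=(-1,2)
6. t=3/2 → L at (0,3); v=(1,2)
7. t=3 → T at (3,9); v=(1,-2)
8. t=2 → R at (5,5); v=(-1,-2)

Final position: (5,5)
Wall sequence: BLTRBLTR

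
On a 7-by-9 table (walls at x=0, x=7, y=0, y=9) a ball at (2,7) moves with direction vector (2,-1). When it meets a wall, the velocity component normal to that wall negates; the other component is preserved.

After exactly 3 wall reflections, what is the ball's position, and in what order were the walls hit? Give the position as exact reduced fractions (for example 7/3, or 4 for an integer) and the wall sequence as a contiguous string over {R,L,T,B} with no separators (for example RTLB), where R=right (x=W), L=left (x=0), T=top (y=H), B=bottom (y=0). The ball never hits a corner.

Final position: (2,0)
Wall sequence: RLB

1. t=5/2 → R at (7,9/2); v=(-2,-1)
2. t=7/2 → L at (0,1); v=(2,-1)
3. t=1 → B at (2,0); v=(2,1)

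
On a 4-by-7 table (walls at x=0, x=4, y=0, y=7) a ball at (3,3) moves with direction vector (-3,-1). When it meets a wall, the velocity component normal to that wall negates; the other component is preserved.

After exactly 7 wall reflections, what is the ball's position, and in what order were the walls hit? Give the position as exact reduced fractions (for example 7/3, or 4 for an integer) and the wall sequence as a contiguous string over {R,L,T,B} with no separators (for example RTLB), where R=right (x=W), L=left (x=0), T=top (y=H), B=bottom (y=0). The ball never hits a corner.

1. t=1 → L at (0,2); v=(3,-1)
2. t=4/3 → R at (4,2/3); v=(-3,-1)
3. t=2/3 → B at (2,0); v=(-3,1)
4. t=2/3 → L at (0,2/3); v=(3,1)
5. t=4/3 → R at (4,2); v=(-3,1)
6. t=4/3 → L at (0,10/3); v=(3,1)
7. t=4/3 → R at (4,14/3); v=(-3,1)

Final position: (4,14/3)
Wall sequence: LRBLRLR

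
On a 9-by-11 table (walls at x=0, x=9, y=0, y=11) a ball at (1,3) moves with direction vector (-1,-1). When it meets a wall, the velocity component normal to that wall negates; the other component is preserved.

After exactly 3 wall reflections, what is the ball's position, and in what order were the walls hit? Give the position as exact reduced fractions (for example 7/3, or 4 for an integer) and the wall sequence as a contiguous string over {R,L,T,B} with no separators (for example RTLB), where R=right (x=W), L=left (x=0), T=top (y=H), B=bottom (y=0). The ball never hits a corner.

Final position: (9,7)
Wall sequence: LBR

1. t=1 → L at (0,2); v=(1,-1)
2. t=2 → B at (2,0); v=(1,1)
3. t=7 → R at (9,7); v=(-1,1)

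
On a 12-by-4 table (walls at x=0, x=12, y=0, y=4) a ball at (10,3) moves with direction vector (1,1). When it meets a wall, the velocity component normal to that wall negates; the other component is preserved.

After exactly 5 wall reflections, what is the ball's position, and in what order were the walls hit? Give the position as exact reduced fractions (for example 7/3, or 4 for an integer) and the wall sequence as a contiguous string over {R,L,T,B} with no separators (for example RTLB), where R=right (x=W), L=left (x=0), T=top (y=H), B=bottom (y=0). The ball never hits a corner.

1. t=1 → T at (11,4); v=(1,-1)
2. t=1 → R at (12,3); v=(-1,-1)
3. t=3 → B at (9,0); v=(-1,1)
4. t=4 → T at (5,4); v=(-1,-1)
5. t=4 → B at (1,0); v=(-1,1)

Final position: (1,0)
Wall sequence: TRBTB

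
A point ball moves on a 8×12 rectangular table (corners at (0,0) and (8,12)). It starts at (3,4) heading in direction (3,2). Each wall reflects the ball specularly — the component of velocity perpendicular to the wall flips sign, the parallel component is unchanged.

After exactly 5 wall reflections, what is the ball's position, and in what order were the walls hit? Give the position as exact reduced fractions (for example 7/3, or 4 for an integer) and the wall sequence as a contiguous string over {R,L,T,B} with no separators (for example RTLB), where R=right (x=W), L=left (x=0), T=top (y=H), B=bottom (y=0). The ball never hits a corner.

1. t=5/3 → R at (8,22/3); v=(-3,2)
2. t=7/3 → T at (1,12); v=(-3,-2)
3. t=1/3 → L at (0,34/3); v=(3,-2)
4. t=8/3 → R at (8,6); v=(-3,-2)
5. t=8/3 → L at (0,2/3); v=(3,-2)

Final position: (0,2/3)
Wall sequence: RTLRL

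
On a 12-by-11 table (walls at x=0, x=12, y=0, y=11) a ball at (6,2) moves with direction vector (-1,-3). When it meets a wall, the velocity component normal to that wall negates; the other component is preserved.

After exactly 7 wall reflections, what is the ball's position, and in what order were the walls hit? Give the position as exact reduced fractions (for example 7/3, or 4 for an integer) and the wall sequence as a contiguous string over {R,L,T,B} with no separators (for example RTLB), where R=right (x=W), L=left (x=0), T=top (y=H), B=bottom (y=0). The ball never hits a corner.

Final position: (12,8)
Wall sequence: BTLBTBR

1. t=2/3 → B at (16/3,0); v=(-1,3)
2. t=11/3 → T at (5/3,11); v=(-1,-3)
3. t=5/3 → L at (0,6); v=(1,-3)
4. t=2 → B at (2,0); v=(1,3)
5. t=11/3 → T at (17/3,11); v=(1,-3)
6. t=11/3 → B at (28/3,0); v=(1,3)
7. t=8/3 → R at (12,8); v=(-1,3)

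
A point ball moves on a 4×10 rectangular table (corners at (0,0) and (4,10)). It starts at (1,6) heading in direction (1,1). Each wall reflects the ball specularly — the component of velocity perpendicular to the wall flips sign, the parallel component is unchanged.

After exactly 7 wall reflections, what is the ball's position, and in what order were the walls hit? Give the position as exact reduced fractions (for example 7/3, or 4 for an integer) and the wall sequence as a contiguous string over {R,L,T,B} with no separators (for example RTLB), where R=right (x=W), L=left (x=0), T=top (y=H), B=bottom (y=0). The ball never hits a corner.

1. t=3 → R at (4,9); v=(-1,1)
2. t=1 → T at (3,10); v=(-1,-1)
3. t=3 → L at (0,7); v=(1,-1)
4. t=4 → R at (4,3); v=(-1,-1)
5. t=3 → B at (1,0); v=(-1,1)
6. t=1 → L at (0,1); v=(1,1)
7. t=4 → R at (4,5); v=(-1,1)

Final position: (4,5)
Wall sequence: RTLRBLR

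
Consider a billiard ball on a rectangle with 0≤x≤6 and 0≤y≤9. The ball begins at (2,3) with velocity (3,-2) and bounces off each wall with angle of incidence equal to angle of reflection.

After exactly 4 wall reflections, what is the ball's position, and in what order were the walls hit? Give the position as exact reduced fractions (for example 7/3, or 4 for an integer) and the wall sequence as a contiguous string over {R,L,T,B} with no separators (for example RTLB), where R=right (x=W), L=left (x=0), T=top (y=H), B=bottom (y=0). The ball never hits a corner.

Final position: (6,23/3)
Wall sequence: RBLR

1. t=4/3 → R at (6,1/3); v=(-3,-2)
2. t=1/6 → B at (11/2,0); v=(-3,2)
3. t=11/6 → L at (0,11/3); v=(3,2)
4. t=2 → R at (6,23/3); v=(-3,2)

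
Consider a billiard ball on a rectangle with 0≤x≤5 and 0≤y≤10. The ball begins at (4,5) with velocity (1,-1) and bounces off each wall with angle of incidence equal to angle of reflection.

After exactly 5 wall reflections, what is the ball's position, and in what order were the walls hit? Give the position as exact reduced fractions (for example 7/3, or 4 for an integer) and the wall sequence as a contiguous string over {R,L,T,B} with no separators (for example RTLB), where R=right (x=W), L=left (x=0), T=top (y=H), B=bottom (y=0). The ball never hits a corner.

Final position: (1,10)
Wall sequence: RBLRT

1. t=1 → R at (5,4); v=(-1,-1)
2. t=4 → B at (1,0); v=(-1,1)
3. t=1 → L at (0,1); v=(1,1)
4. t=5 → R at (5,6); v=(-1,1)
5. t=4 → T at (1,10); v=(-1,-1)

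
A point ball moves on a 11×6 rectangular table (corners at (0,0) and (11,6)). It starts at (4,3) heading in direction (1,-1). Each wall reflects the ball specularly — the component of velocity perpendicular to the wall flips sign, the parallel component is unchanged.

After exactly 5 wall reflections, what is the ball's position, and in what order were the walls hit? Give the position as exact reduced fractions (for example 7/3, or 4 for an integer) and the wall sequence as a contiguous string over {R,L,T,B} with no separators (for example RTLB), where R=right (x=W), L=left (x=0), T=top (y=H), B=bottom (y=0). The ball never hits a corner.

Final position: (0,3)
Wall sequence: BRTBL

1. t=3 → B at (7,0); v=(1,1)
2. t=4 → R at (11,4); v=(-1,1)
3. t=2 → T at (9,6); v=(-1,-1)
4. t=6 → B at (3,0); v=(-1,1)
5. t=3 → L at (0,3); v=(1,1)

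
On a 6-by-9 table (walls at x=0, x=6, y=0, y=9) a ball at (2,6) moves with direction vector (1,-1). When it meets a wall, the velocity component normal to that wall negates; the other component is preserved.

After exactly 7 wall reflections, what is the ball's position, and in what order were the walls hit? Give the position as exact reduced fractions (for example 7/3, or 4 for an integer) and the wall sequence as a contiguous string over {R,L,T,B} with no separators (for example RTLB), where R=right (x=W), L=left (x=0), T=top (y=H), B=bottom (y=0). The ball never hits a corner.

Final position: (2,0)
Wall sequence: RBLTRLB

1. t=4 → R at (6,2); v=(-1,-1)
2. t=2 → B at (4,0); v=(-1,1)
3. t=4 → L at (0,4); v=(1,1)
4. t=5 → T at (5,9); v=(1,-1)
5. t=1 → R at (6,8); v=(-1,-1)
6. t=6 → L at (0,2); v=(1,-1)
7. t=2 → B at (2,0); v=(1,1)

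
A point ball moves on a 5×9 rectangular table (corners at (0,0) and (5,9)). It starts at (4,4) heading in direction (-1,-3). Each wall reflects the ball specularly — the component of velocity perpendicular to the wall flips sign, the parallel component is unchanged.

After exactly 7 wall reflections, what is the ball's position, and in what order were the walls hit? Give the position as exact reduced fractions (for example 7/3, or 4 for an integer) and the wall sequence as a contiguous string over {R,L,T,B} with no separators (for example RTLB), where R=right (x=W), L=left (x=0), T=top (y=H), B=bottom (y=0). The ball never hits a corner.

1. t=4/3 → B at (8/3,0); v=(-1,3)
2. t=8/3 → L at (0,8); v=(1,3)
3. t=1/3 → T at (1/3,9); v=(1,-3)
4. t=3 → B at (10/3,0); v=(1,3)
5. t=5/3 → R at (5,5); v=(-1,3)
6. t=4/3 → T at (11/3,9); v=(-1,-3)
7. t=3 → B at (2/3,0); v=(-1,3)

Final position: (2/3,0)
Wall sequence: BLTBRTB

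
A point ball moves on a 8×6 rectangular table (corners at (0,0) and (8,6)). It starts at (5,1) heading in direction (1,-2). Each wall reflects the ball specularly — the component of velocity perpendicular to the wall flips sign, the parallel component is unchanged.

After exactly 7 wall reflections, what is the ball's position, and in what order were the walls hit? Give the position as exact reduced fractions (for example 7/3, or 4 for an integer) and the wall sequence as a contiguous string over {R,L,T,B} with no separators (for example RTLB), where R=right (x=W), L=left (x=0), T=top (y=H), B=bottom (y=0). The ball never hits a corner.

1. t=1/2 → B at (11/2,0); v=(1,2)
2. t=5/2 → R at (8,5); v=(-1,2)
3. t=1/2 → T at (15/2,6); v=(-1,-2)
4. t=3 → B at (9/2,0); v=(-1,2)
5. t=3 → T at (3/2,6); v=(-1,-2)
6. t=3/2 → L at (0,3); v=(1,-2)
7. t=3/2 → B at (3/2,0); v=(1,2)

Final position: (3/2,0)
Wall sequence: BRTBTLB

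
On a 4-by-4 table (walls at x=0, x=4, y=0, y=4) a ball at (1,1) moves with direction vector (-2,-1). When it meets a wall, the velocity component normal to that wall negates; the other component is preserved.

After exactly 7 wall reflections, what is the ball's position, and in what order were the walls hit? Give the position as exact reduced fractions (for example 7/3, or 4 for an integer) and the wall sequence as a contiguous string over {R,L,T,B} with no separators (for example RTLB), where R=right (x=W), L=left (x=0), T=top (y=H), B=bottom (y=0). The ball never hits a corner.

1. t=1/2 → L at (0,1/2); v=(2,-1)
2. t=1/2 → B at (1,0); v=(2,1)
3. t=3/2 → R at (4,3/2); v=(-2,1)
4. t=2 → L at (0,7/2); v=(2,1)
5. t=1/2 → T at (1,4); v=(2,-1)
6. t=3/2 → R at (4,5/2); v=(-2,-1)
7. t=2 → L at (0,1/2); v=(2,-1)

Final position: (0,1/2)
Wall sequence: LBRLTRL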